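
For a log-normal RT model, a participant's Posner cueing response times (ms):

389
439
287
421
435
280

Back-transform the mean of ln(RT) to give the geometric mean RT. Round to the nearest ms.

ln(RT): 5.9636, 6.0845, 5.6595, 6.0426, 6.0753, 5.6348
Mean ln(RT) = 35.4603/6 = 5.91005
Geometric mean = exp(5.91005) = 368.73 ms

369 ms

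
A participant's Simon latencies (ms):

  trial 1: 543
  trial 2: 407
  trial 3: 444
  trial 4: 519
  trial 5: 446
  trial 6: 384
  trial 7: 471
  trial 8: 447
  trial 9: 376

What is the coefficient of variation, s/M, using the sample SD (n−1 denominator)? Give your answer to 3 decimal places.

n = 9, Σ = 4037, M = 448.5556
Σ(x−M)² = 25574.222; s = √(25574.222/8) = 56.5401
CV = 56.5401 / 448.5556 = 0.12605

0.126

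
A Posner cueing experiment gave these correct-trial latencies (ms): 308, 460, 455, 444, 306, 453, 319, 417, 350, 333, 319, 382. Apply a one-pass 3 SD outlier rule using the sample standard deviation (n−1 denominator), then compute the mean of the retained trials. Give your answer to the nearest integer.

379 ms

n = 12, ΣRT = 4546, M = 378.833
Σ(x−M)² = 44017.67; s = √(44017.67/11) = 63.258
Cutoffs: 378.833 ± 3·63.258 → [189.1, 568.6]
No RTs fall outside the cutoffs; all 12 retained. Mean = 4546/12 = 378.833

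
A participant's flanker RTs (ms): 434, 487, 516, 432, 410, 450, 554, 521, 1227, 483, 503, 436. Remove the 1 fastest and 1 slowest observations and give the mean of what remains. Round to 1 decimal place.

Sorted: 410, 432, 434, 436, 450, 483, 487, 503, 516, 521, 554, 1227
Drop lowest 1 (410) and highest 1 (1227)
Remaining (n=10): Σ = 4816, mean = 4816/10 = 481.600

481.6 ms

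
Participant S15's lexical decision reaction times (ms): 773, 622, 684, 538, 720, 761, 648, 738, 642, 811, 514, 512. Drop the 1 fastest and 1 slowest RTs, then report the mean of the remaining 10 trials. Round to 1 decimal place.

664.0 ms

Sorted: 512, 514, 538, 622, 642, 648, 684, 720, 738, 761, 773, 811
Drop lowest 1 (512) and highest 1 (811)
Remaining (n=10): Σ = 6640, mean = 6640/10 = 664.000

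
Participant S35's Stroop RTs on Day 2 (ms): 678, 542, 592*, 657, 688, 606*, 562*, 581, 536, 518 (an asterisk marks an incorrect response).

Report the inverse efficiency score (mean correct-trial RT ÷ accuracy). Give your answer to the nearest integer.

Correct trials (n=7): 678, 542, 657, 688, 581, 536, 518
Mean correct RT = 4200/7 = 600.0000 ms
Proportion correct = 7/10
IES = 600.0000 / (7/10) = 857.143 ms

857 ms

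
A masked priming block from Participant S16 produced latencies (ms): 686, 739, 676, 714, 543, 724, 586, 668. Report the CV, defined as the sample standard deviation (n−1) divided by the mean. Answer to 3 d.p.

n = 8, Σ = 5336, M = 667.0000
Σ(x−M)² = 33022.000; s = √(33022.000/7) = 68.6835
CV = 68.6835 / 667.0000 = 0.10297

0.103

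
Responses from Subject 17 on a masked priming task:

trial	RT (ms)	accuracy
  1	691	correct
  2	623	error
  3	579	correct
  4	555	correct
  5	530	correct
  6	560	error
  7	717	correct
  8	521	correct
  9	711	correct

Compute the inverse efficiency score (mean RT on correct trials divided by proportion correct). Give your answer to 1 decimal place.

Correct trials (n=7): 691, 579, 555, 530, 717, 521, 711
Mean correct RT = 4304/7 = 614.8571 ms
Proportion correct = 7/9
IES = 614.8571 / (7/9) = 790.531 ms

790.5 ms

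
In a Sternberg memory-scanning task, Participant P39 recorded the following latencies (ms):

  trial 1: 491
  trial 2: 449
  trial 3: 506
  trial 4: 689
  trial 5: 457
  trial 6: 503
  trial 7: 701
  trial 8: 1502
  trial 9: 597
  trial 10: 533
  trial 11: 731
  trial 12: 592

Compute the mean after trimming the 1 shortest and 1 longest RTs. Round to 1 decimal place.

Sorted: 449, 457, 491, 503, 506, 533, 592, 597, 689, 701, 731, 1502
Drop lowest 1 (449) and highest 1 (1502)
Remaining (n=10): Σ = 5800, mean = 5800/10 = 580.000

580.0 ms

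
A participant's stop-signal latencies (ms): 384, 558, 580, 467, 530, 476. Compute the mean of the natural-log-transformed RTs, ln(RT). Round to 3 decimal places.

6.204

ln(RT): 5.9506, 6.3244, 6.3630, 6.1463, 6.2729, 6.1654
Σ ln(RT) = 37.2227
Mean = 37.2227/6 = 6.20378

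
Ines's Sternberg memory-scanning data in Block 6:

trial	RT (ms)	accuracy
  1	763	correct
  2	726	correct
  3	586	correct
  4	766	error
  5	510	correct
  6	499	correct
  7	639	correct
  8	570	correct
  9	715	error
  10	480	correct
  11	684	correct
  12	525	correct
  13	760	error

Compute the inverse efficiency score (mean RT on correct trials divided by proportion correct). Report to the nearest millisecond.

Correct trials (n=10): 763, 726, 586, 510, 499, 639, 570, 480, 684, 525
Mean correct RT = 5982/10 = 598.2000 ms
Proportion correct = 10/13
IES = 598.2000 / (10/13) = 777.660 ms

778 ms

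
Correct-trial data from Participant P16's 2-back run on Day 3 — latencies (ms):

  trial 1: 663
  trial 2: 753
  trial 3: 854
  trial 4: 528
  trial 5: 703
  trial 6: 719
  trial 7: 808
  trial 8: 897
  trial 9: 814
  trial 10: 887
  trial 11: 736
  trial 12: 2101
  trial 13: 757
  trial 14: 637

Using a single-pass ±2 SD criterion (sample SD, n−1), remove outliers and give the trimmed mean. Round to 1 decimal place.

n = 14, ΣRT = 11857, M = 846.929
Σ(x−M)² = 1825368.93; s = √(1825368.93/13) = 374.717
Cutoffs: 846.929 ± 2·374.717 → [97.5, 1596.4]
Outside: 2101 → excluded.
Retained (n=13): Σ = 9756, mean = 9756/13 = 750.462

750.5 ms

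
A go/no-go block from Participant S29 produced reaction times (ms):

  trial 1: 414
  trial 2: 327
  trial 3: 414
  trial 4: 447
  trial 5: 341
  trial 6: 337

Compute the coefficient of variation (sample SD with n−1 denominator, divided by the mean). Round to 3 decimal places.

0.134

n = 6, Σ = 2280, M = 380.0000
Σ(x−M)² = 12980.000; s = √(12980.000/5) = 50.9510
CV = 50.9510 / 380.0000 = 0.13408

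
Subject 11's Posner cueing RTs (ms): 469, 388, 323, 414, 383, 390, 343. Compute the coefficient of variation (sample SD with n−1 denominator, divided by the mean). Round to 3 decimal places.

n = 7, Σ = 2710, M = 387.1429
Σ(x−M)² = 13510.857; s = √(13510.857/6) = 47.4532
CV = 47.4532 / 387.1429 = 0.12257

0.123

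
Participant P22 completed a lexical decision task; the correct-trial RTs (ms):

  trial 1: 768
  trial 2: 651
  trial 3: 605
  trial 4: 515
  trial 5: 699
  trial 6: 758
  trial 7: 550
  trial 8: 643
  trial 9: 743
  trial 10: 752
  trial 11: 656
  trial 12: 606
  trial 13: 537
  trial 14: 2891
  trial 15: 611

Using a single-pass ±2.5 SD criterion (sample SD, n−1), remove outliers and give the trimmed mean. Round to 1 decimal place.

n = 15, ΣRT = 11985, M = 799.000
Σ(x−M)² = 4782670.00; s = √(4782670.00/14) = 584.482
Cutoffs: 799.000 ± 2.5·584.482 → [-662.2, 2260.2]
Outside: 2891 → excluded.
Retained (n=14): Σ = 9094, mean = 9094/14 = 649.571

649.6 ms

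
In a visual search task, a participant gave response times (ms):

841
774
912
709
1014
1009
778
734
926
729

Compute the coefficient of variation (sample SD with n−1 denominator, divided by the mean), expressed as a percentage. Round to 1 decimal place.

n = 10, Σ = 8426, M = 842.6000
Σ(x−M)² = 120268.400; s = √(120268.400/9) = 115.5991
CV = 115.5991 / 842.6000 = 0.13719 = 13.719%

13.7%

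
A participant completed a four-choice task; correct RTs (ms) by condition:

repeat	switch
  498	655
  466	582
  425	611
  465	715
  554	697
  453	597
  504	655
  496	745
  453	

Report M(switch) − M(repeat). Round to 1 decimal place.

M(repeat) = 4314/9 = 479.333
M(switch) = 5257/8 = 657.125
Difference = 657.125 − 479.333 = 177.792 ms

177.8 ms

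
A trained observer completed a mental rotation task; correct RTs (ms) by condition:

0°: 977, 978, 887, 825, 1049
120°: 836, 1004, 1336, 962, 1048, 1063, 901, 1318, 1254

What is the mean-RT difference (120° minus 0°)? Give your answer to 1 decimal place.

M(0°) = 4716/5 = 943.200
M(120°) = 9722/9 = 1080.222
Difference = 1080.222 − 943.200 = 137.022 ms

137.0 ms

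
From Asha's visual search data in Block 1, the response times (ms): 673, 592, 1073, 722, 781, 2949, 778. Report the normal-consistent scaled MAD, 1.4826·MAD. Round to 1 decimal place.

Sorted: 592, 673, 722, 778, 781, 1073, 2949 → median = 778
|x − 778| sorted: 0, 3, 56, 105, 186, 295, 2171 → MAD = 105
Robust SD ≈ 1.4826 × 105 = 155.673

155.7 ms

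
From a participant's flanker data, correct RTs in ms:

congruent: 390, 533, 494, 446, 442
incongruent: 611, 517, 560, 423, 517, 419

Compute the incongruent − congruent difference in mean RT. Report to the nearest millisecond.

M(congruent) = 2305/5 = 461.000
M(incongruent) = 3047/6 = 507.833
Difference = 507.833 − 461.000 = 46.833 ms

47 ms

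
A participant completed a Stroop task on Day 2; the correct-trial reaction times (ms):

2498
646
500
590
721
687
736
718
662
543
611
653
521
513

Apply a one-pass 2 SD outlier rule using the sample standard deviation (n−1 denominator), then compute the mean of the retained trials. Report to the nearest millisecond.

623 ms

n = 14, ΣRT = 10599, M = 757.071
Σ(x−M)² = 3347682.93; s = √(3347682.93/13) = 507.458
Cutoffs: 757.071 ± 2·507.458 → [-257.8, 1772.0]
Outside: 2498 → excluded.
Retained (n=13): Σ = 8101, mean = 8101/13 = 623.154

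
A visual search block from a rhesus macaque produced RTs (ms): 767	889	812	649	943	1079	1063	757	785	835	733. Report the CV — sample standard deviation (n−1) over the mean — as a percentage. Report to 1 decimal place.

n = 11, Σ = 9312, M = 846.5455
Σ(x−M)² = 183370.727; s = √(183370.727/10) = 135.4144
CV = 135.4144 / 846.5455 = 0.15996 = 15.996%

16.0%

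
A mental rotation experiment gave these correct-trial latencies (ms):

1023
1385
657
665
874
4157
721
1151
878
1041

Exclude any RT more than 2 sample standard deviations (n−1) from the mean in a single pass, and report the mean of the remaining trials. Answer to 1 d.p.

932.8 ms

n = 10, ΣRT = 12552, M = 1255.200
Σ(x−M)² = 9827089.60; s = √(9827089.60/9) = 1044.940
Cutoffs: 1255.200 ± 2·1044.940 → [-834.7, 3345.1]
Outside: 4157 → excluded.
Retained (n=9): Σ = 8395, mean = 8395/9 = 932.778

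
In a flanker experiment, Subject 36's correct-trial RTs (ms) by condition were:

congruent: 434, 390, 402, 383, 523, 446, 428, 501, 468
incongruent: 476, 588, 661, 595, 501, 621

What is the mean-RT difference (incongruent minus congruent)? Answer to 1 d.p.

132.0 ms

M(congruent) = 3975/9 = 441.667
M(incongruent) = 3442/6 = 573.667
Difference = 573.667 − 441.667 = 132.000 ms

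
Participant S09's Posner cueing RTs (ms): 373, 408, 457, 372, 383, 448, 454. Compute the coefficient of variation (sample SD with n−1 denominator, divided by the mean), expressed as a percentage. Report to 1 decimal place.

9.4%

n = 7, Σ = 2895, M = 413.5714
Σ(x−M)² = 9045.714; s = √(9045.714/6) = 38.8281
CV = 38.8281 / 413.5714 = 0.09388 = 9.388%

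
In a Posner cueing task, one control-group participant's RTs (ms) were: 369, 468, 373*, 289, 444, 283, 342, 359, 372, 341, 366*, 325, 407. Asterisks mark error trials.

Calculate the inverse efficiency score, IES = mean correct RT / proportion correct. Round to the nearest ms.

Correct trials (n=11): 369, 468, 289, 444, 283, 342, 359, 372, 341, 325, 407
Mean correct RT = 3999/11 = 363.5455 ms
Proportion correct = 11/13
IES = 363.5455 / (11/13) = 429.645 ms

430 ms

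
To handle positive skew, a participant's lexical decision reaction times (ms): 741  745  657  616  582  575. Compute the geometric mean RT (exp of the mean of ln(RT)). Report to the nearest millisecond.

ln(RT): 6.6080, 6.6134, 6.4877, 6.4232, 6.3665, 6.3544
Mean ln(RT) = 38.8532/6 = 6.47553
Geometric mean = exp(6.47553) = 649.06 ms

649 ms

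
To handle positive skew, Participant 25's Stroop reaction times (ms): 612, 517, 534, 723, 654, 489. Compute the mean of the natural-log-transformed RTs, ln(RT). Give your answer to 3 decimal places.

6.367

ln(RT): 6.4167, 6.2480, 6.2804, 6.5834, 6.4831, 6.1924
Σ ln(RT) = 38.2041
Mean = 38.2041/6 = 6.36734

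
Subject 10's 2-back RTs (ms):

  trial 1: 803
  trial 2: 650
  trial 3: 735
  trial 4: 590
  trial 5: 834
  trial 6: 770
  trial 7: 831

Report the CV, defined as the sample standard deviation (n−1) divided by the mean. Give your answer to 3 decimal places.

0.126

n = 7, Σ = 5213, M = 744.7143
Σ(x−M)² = 52455.429; s = √(52455.429/6) = 93.5017
CV = 93.5017 / 744.7143 = 0.12555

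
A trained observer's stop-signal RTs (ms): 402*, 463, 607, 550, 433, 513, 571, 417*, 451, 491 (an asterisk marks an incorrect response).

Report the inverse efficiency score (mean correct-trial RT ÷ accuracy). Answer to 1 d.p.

637.3 ms

Correct trials (n=8): 463, 607, 550, 433, 513, 571, 451, 491
Mean correct RT = 4079/8 = 509.8750 ms
Proportion correct = 8/10
IES = 509.8750 / (8/10) = 637.344 ms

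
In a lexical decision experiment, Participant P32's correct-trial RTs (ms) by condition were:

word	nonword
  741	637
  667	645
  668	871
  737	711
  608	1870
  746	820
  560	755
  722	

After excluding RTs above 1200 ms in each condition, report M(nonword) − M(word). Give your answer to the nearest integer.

59 ms

nonword: exclude 1870
M(word) = 5449/8 = 681.125
M(nonword) = 4439/6 = 739.833
Difference = 739.833 − 681.125 = 58.708 ms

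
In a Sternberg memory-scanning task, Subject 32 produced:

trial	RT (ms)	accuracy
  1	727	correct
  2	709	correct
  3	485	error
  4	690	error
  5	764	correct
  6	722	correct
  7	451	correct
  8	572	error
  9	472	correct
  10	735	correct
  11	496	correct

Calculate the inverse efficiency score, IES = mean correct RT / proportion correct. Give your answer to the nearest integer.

872 ms

Correct trials (n=8): 727, 709, 764, 722, 451, 472, 735, 496
Mean correct RT = 5076/8 = 634.5000 ms
Proportion correct = 8/11
IES = 634.5000 / (8/11) = 872.438 ms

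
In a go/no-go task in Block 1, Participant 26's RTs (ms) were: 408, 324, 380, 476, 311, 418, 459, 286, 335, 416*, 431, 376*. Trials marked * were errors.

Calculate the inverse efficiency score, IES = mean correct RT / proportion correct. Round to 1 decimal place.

459.4 ms

Correct trials (n=10): 408, 324, 380, 476, 311, 418, 459, 286, 335, 431
Mean correct RT = 3828/10 = 382.8000 ms
Proportion correct = 10/12
IES = 382.8000 / (10/12) = 459.360 ms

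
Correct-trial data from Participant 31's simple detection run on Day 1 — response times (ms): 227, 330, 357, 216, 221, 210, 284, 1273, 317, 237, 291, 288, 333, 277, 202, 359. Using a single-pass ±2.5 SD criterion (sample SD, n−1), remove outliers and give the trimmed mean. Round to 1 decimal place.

n = 16, ΣRT = 5422, M = 338.875
Σ(x−M)² = 972865.75; s = √(972865.75/15) = 254.672
Cutoffs: 338.875 ± 2.5·254.672 → [-297.8, 975.6]
Outside: 1273 → excluded.
Retained (n=15): Σ = 4149, mean = 4149/15 = 276.600

276.6 ms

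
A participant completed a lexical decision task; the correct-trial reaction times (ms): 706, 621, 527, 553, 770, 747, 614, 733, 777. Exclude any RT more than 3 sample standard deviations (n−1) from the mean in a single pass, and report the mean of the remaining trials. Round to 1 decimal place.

n = 9, ΣRT = 6048, M = 672.000
Σ(x−M)² = 72282.00; s = √(72282.00/8) = 95.054
Cutoffs: 672.000 ± 3·95.054 → [386.8, 957.2]
No RTs fall outside the cutoffs; all 9 retained. Mean = 6048/9 = 672.000

672.0 ms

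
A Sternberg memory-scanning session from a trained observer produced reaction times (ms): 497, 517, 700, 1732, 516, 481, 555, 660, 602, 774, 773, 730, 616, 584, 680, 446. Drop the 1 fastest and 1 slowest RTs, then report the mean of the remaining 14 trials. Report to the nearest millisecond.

Sorted: 446, 481, 497, 516, 517, 555, 584, 602, 616, 660, 680, 700, 730, 773, 774, 1732
Drop lowest 1 (446) and highest 1 (1732)
Remaining (n=14): Σ = 8685, mean = 8685/14 = 620.357

620 ms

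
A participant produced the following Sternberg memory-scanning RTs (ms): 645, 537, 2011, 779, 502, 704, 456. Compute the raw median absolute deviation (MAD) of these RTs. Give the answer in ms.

Sorted: 456, 502, 537, 645, 704, 779, 2011 → median = 645
|x − 645|: 0, 108, 1366, 134, 143, 59, 189
Sorted deviations: 0, 59, 108, 134, 143, 189, 1366 → MAD = 134

134 ms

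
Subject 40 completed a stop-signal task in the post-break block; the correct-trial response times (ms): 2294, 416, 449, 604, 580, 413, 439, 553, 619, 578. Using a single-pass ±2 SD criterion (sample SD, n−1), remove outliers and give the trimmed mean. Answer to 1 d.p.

n = 10, ΣRT = 6945, M = 694.500
Σ(x−M)² = 2901350.50; s = √(2901350.50/9) = 567.778
Cutoffs: 694.500 ± 2·567.778 → [-441.1, 1830.1]
Outside: 2294 → excluded.
Retained (n=9): Σ = 4651, mean = 4651/9 = 516.778

516.8 ms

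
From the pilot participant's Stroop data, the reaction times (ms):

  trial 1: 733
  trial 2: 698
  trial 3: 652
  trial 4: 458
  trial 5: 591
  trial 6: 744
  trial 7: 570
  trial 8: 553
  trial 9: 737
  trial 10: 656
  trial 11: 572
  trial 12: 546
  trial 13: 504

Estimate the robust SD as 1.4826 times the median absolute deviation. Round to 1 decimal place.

Sorted: 458, 504, 546, 553, 570, 572, 591, 652, 656, 698, 733, 737, 744 → median = 591
|x − 591| sorted: 0, 19, 21, 38, 45, 61, 65, 87, 107, 133, 142, 146, 153 → MAD = 65
Robust SD ≈ 1.4826 × 65 = 96.369

96.4 ms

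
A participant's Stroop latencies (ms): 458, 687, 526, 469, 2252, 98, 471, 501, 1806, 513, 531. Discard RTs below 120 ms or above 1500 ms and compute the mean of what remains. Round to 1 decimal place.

Excluded: 98, 1806, 2252
Retained (n=8): Σ = 4156
Mean = 4156/8 = 519.5000

519.5 ms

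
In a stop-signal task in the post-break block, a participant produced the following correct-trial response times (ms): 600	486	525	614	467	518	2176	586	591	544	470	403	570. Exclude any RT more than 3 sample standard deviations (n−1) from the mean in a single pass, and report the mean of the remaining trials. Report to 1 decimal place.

531.2 ms

n = 13, ΣRT = 8550, M = 657.692
Σ(x−M)² = 2543758.77; s = √(2543758.77/12) = 460.413
Cutoffs: 657.692 ± 3·460.413 → [-723.5, 2038.9]
Outside: 2176 → excluded.
Retained (n=12): Σ = 6374, mean = 6374/12 = 531.167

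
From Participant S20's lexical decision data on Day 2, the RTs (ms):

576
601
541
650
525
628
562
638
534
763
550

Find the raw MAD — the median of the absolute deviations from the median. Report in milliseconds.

Sorted: 525, 534, 541, 550, 562, 576, 601, 628, 638, 650, 763 → median = 576
|x − 576|: 0, 25, 35, 74, 51, 52, 14, 62, 42, 187, 26
Sorted deviations: 0, 14, 25, 26, 35, 42, 51, 52, 62, 74, 187 → MAD = 42

42 ms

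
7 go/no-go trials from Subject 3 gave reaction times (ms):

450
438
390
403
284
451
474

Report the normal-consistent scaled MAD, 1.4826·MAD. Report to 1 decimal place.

Sorted: 284, 390, 403, 438, 450, 451, 474 → median = 438
|x − 438| sorted: 0, 12, 13, 35, 36, 48, 154 → MAD = 35
Robust SD ≈ 1.4826 × 35 = 51.891

51.9 ms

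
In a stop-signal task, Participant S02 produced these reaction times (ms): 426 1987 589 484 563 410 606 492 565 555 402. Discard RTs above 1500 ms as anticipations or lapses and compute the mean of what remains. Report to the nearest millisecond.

Excluded: 1987
Retained (n=10): Σ = 5092
Mean = 5092/10 = 509.2000

509 ms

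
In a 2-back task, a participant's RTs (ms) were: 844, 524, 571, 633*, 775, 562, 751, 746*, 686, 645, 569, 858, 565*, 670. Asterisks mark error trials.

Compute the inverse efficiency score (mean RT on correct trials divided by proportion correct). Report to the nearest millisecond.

Correct trials (n=11): 844, 524, 571, 775, 562, 751, 686, 645, 569, 858, 670
Mean correct RT = 7455/11 = 677.7273 ms
Proportion correct = 11/14
IES = 677.7273 / (11/14) = 862.562 ms

863 ms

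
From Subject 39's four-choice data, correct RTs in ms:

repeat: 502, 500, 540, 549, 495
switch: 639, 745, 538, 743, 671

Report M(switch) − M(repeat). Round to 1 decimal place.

M(repeat) = 2586/5 = 517.200
M(switch) = 3336/5 = 667.200
Difference = 667.200 − 517.200 = 150.000 ms

150.0 ms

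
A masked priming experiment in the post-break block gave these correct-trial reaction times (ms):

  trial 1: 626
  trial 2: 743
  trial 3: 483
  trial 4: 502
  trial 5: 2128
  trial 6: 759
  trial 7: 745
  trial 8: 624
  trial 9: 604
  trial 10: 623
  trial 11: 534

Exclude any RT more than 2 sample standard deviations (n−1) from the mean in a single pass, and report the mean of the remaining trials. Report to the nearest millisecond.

624 ms

n = 11, ΣRT = 8371, M = 761.000
Σ(x−M)² = 2145854.00; s = √(2145854.00/10) = 463.234
Cutoffs: 761.000 ± 2·463.234 → [-165.5, 1687.5]
Outside: 2128 → excluded.
Retained (n=10): Σ = 6243, mean = 6243/10 = 624.300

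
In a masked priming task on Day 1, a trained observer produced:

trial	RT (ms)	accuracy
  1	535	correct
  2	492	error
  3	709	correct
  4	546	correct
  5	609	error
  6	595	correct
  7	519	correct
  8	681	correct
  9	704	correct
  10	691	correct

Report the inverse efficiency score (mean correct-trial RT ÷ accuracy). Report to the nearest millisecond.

778 ms

Correct trials (n=8): 535, 709, 546, 595, 519, 681, 704, 691
Mean correct RT = 4980/8 = 622.5000 ms
Proportion correct = 8/10
IES = 622.5000 / (8/10) = 778.125 ms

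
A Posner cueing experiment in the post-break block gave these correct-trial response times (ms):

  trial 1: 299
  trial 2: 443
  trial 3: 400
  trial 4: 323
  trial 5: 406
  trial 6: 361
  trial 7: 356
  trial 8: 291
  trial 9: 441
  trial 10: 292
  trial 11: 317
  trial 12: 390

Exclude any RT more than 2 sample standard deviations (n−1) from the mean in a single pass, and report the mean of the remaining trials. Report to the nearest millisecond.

n = 12, ΣRT = 4319, M = 359.917
Σ(x−M)² = 34406.92; s = √(34406.92/11) = 55.928
Cutoffs: 359.917 ± 2·55.928 → [248.1, 471.8]
No RTs fall outside the cutoffs; all 12 retained. Mean = 4319/12 = 359.917

360 ms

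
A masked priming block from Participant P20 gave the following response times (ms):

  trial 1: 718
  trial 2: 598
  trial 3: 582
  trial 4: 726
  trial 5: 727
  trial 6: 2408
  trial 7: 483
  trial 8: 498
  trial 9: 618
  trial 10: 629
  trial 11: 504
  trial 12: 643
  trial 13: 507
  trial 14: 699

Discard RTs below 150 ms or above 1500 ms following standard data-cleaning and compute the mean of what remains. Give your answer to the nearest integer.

Excluded: 2408
Retained (n=13): Σ = 7932
Mean = 7932/13 = 610.1538

610 ms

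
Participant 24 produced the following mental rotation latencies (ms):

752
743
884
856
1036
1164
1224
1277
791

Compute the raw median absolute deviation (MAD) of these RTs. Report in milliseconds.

141 ms

Sorted: 743, 752, 791, 856, 884, 1036, 1164, 1224, 1277 → median = 884
|x − 884|: 132, 141, 0, 28, 152, 280, 340, 393, 93
Sorted deviations: 0, 28, 93, 132, 141, 152, 280, 340, 393 → MAD = 141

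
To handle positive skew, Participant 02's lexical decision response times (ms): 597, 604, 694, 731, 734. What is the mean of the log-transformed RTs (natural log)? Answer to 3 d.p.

6.506

ln(RT): 6.3919, 6.4036, 6.5425, 6.5944, 6.5985
Σ ln(RT) = 32.5309
Mean = 32.5309/5 = 6.50618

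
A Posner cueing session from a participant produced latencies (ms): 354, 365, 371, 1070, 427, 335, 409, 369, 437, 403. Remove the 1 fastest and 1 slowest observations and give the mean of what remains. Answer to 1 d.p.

391.9 ms

Sorted: 335, 354, 365, 369, 371, 403, 409, 427, 437, 1070
Drop lowest 1 (335) and highest 1 (1070)
Remaining (n=8): Σ = 3135, mean = 3135/8 = 391.875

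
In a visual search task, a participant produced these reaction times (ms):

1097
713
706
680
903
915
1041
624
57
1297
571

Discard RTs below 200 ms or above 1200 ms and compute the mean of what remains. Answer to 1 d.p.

Excluded: 57, 1297
Retained (n=9): Σ = 7250
Mean = 7250/9 = 805.5556

805.6 ms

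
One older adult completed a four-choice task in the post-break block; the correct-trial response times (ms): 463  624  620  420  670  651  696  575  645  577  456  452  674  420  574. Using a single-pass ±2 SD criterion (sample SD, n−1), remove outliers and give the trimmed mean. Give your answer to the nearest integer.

n = 15, ΣRT = 8517, M = 567.800
Σ(x−M)² = 137680.40; s = √(137680.40/14) = 99.168
Cutoffs: 567.800 ± 2·99.168 → [369.5, 766.1]
No RTs fall outside the cutoffs; all 15 retained. Mean = 8517/15 = 567.800

568 ms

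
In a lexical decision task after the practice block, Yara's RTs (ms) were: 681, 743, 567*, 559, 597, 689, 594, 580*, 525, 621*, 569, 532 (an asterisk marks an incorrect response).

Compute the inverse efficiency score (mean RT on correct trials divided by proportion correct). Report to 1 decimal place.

Correct trials (n=9): 681, 743, 559, 597, 689, 594, 525, 569, 532
Mean correct RT = 5489/9 = 609.8889 ms
Proportion correct = 9/12
IES = 609.8889 / (9/12) = 813.185 ms

813.2 ms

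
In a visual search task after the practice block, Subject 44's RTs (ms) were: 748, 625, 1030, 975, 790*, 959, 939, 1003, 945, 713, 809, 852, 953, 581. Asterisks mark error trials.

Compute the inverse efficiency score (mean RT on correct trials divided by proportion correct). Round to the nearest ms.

Correct trials (n=13): 748, 625, 1030, 975, 959, 939, 1003, 945, 713, 809, 852, 953, 581
Mean correct RT = 11132/13 = 856.3077 ms
Proportion correct = 13/14
IES = 856.3077 / (13/14) = 922.178 ms

922 ms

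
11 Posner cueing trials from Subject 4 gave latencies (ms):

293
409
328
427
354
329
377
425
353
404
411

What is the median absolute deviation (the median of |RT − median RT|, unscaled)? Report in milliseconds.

Sorted: 293, 328, 329, 353, 354, 377, 404, 409, 411, 425, 427 → median = 377
|x − 377|: 84, 32, 49, 50, 23, 48, 0, 48, 24, 27, 34
Sorted deviations: 0, 23, 24, 27, 32, 34, 48, 48, 49, 50, 84 → MAD = 34

34 ms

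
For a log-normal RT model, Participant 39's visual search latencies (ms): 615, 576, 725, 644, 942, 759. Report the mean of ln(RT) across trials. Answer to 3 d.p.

6.552

ln(RT): 6.4216, 6.3561, 6.5862, 6.4677, 6.8480, 6.6320
Σ ln(RT) = 39.3116
Mean = 39.3116/6 = 6.55193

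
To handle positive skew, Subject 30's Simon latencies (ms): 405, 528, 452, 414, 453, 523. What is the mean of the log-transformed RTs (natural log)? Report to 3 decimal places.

ln(RT): 6.0039, 6.2691, 6.1137, 6.0259, 6.1159, 6.2596
Σ ln(RT) = 36.7880
Mean = 36.7880/6 = 6.13133

6.131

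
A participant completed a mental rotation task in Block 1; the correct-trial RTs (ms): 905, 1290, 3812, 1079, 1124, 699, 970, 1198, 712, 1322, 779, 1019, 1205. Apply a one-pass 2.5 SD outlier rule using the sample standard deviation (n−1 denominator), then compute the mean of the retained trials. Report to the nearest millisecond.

1025 ms

n = 13, ΣRT = 16114, M = 1239.538
Σ(x−M)² = 7684723.23; s = √(7684723.23/12) = 800.246
Cutoffs: 1239.538 ± 2.5·800.246 → [-761.1, 3240.2]
Outside: 3812 → excluded.
Retained (n=12): Σ = 12302, mean = 12302/12 = 1025.167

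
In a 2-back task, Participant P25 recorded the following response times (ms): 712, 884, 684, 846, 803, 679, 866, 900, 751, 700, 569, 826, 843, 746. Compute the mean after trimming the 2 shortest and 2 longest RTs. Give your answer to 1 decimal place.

Sorted: 569, 679, 684, 700, 712, 746, 751, 803, 826, 843, 846, 866, 884, 900
Drop lowest 2 (569, 679) and highest 2 (884, 900)
Remaining (n=10): Σ = 7777, mean = 7777/10 = 777.700

777.7 ms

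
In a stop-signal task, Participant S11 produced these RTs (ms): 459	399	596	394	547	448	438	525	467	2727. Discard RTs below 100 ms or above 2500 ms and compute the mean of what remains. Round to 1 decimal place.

Excluded: 2727
Retained (n=9): Σ = 4273
Mean = 4273/9 = 474.7778

474.8 ms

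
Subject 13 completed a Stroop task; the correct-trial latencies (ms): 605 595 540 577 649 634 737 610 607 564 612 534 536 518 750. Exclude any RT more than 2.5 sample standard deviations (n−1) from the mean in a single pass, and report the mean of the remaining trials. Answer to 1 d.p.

n = 15, ΣRT = 9068, M = 604.533
Σ(x−M)² = 65461.73; s = √(65461.73/14) = 68.380
Cutoffs: 604.533 ± 2.5·68.380 → [433.6, 775.5]
No RTs fall outside the cutoffs; all 15 retained. Mean = 9068/15 = 604.533

604.5 ms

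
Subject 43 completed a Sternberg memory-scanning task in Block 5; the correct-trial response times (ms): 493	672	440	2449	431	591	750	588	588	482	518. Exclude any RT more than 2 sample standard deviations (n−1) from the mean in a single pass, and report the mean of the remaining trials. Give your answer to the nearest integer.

n = 11, ΣRT = 8002, M = 727.455
Σ(x−M)² = 3354420.73; s = √(3354420.73/10) = 579.174
Cutoffs: 727.455 ± 2·579.174 → [-430.9, 1885.8]
Outside: 2449 → excluded.
Retained (n=10): Σ = 5553, mean = 5553/10 = 555.300

555 ms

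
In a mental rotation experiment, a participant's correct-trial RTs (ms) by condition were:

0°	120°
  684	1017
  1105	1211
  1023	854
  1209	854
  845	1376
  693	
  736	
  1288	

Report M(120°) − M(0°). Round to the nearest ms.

M(0°) = 7583/8 = 947.875
M(120°) = 5312/5 = 1062.400
Difference = 1062.400 − 947.875 = 114.525 ms

115 ms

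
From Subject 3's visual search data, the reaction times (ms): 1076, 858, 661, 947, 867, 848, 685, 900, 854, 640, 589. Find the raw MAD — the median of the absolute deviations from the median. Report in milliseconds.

93 ms

Sorted: 589, 640, 661, 685, 848, 854, 858, 867, 900, 947, 1076 → median = 854
|x − 854|: 222, 4, 193, 93, 13, 6, 169, 46, 0, 214, 265
Sorted deviations: 0, 4, 6, 13, 46, 93, 169, 193, 214, 222, 265 → MAD = 93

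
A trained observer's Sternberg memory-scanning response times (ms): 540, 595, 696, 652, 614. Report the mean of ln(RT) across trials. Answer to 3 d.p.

ln(RT): 6.2916, 6.3886, 6.5453, 6.4800, 6.4200
Σ ln(RT) = 32.1255
Mean = 32.1255/5 = 6.42510

6.425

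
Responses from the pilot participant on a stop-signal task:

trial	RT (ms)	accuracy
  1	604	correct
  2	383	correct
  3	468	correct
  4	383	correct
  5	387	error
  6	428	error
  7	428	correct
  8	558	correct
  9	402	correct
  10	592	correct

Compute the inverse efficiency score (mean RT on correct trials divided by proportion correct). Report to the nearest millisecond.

597 ms

Correct trials (n=8): 604, 383, 468, 383, 428, 558, 402, 592
Mean correct RT = 3818/8 = 477.2500 ms
Proportion correct = 8/10
IES = 477.2500 / (8/10) = 596.562 ms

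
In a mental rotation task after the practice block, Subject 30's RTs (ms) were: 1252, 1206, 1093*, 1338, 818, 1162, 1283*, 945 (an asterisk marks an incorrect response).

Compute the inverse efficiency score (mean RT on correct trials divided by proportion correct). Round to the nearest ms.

Correct trials (n=6): 1252, 1206, 1338, 818, 1162, 945
Mean correct RT = 6721/6 = 1120.1667 ms
Proportion correct = 6/8
IES = 1120.1667 / (6/8) = 1493.556 ms

1494 ms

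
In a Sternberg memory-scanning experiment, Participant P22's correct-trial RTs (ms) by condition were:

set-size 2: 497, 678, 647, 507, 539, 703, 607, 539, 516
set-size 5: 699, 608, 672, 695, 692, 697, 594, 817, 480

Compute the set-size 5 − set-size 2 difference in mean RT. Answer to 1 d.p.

M(set-size 2) = 5233/9 = 581.444
M(set-size 5) = 5954/9 = 661.556
Difference = 661.556 − 581.444 = 80.111 ms

80.1 ms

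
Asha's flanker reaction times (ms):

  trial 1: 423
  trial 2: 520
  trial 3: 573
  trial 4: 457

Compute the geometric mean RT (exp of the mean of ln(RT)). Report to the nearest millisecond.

ln(RT): 6.0474, 6.2538, 6.3509, 6.1247
Mean ln(RT) = 24.7768/4 = 6.19419
Geometric mean = exp(6.19419) = 489.90 ms

490 ms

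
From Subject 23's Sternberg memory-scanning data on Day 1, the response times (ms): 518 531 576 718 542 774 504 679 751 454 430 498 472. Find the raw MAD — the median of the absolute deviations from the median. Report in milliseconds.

59 ms

Sorted: 430, 454, 472, 498, 504, 518, 531, 542, 576, 679, 718, 751, 774 → median = 531
|x − 531|: 13, 0, 45, 187, 11, 243, 27, 148, 220, 77, 101, 33, 59
Sorted deviations: 0, 11, 13, 27, 33, 45, 59, 77, 101, 148, 187, 220, 243 → MAD = 59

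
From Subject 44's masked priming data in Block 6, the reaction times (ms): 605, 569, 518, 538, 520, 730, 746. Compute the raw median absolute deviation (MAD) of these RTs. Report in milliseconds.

49 ms

Sorted: 518, 520, 538, 569, 605, 730, 746 → median = 569
|x − 569|: 36, 0, 51, 31, 49, 161, 177
Sorted deviations: 0, 31, 36, 49, 51, 161, 177 → MAD = 49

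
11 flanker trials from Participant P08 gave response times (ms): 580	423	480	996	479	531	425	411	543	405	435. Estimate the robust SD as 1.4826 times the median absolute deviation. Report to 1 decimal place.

83.0 ms

Sorted: 405, 411, 423, 425, 435, 479, 480, 531, 543, 580, 996 → median = 479
|x − 479| sorted: 0, 1, 44, 52, 54, 56, 64, 68, 74, 101, 517 → MAD = 56
Robust SD ≈ 1.4826 × 56 = 83.026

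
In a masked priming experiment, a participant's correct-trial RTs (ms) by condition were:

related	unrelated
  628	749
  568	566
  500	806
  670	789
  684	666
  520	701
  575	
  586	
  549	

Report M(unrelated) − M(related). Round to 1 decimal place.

M(related) = 5280/9 = 586.667
M(unrelated) = 4277/6 = 712.833
Difference = 712.833 − 586.667 = 126.167 ms

126.2 ms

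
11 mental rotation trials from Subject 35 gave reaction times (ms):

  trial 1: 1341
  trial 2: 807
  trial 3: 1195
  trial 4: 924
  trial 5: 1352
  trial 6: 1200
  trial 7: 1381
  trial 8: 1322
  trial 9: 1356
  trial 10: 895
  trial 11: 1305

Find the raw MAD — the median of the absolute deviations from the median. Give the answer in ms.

76 ms

Sorted: 807, 895, 924, 1195, 1200, 1305, 1322, 1341, 1352, 1356, 1381 → median = 1305
|x − 1305|: 36, 498, 110, 381, 47, 105, 76, 17, 51, 410, 0
Sorted deviations: 0, 17, 36, 47, 51, 76, 105, 110, 381, 410, 498 → MAD = 76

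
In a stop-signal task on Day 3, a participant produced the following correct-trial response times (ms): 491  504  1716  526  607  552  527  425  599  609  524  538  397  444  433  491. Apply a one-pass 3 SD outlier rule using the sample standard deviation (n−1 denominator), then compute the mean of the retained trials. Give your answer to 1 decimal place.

n = 16, ΣRT = 9383, M = 586.438
Σ(x−M)² = 1422409.94; s = √(1422409.94/15) = 307.940
Cutoffs: 586.438 ± 3·307.940 → [-337.4, 1510.3]
Outside: 1716 → excluded.
Retained (n=15): Σ = 7667, mean = 7667/15 = 511.133

511.1 ms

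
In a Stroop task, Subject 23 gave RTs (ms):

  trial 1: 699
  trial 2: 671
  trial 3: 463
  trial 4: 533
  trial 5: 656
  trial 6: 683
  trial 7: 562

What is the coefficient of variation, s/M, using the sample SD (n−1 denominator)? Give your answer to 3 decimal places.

n = 7, Σ = 4267, M = 609.5714
Σ(x−M)² = 48927.714; s = √(48927.714/6) = 90.3029
CV = 90.3029 / 609.5714 = 0.14814

0.148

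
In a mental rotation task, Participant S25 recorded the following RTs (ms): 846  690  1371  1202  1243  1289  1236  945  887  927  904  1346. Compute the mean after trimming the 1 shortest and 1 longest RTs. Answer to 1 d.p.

1082.5 ms

Sorted: 690, 846, 887, 904, 927, 945, 1202, 1236, 1243, 1289, 1346, 1371
Drop lowest 1 (690) and highest 1 (1371)
Remaining (n=10): Σ = 10825, mean = 10825/10 = 1082.500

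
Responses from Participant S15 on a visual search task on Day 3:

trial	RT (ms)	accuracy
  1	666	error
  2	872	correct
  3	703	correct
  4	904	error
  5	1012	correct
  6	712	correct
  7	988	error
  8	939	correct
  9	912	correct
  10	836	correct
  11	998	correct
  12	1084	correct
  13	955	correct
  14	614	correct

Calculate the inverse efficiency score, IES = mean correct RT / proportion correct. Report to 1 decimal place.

Correct trials (n=11): 872, 703, 1012, 712, 939, 912, 836, 998, 1084, 955, 614
Mean correct RT = 9637/11 = 876.0909 ms
Proportion correct = 11/14
IES = 876.0909 / (11/14) = 1115.025 ms

1115.0 ms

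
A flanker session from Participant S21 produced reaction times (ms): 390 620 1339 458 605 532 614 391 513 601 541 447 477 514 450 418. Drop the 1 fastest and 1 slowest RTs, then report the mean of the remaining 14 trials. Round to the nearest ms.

513 ms

Sorted: 390, 391, 418, 447, 450, 458, 477, 513, 514, 532, 541, 601, 605, 614, 620, 1339
Drop lowest 1 (390) and highest 1 (1339)
Remaining (n=14): Σ = 7181, mean = 7181/14 = 512.929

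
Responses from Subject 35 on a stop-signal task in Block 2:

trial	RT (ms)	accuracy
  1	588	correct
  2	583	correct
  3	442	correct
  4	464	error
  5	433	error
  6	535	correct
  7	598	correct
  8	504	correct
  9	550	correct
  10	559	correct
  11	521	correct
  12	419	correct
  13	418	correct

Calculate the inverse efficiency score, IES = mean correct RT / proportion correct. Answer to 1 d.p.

Correct trials (n=11): 588, 583, 442, 535, 598, 504, 550, 559, 521, 419, 418
Mean correct RT = 5717/11 = 519.7273 ms
Proportion correct = 11/13
IES = 519.7273 / (11/13) = 614.223 ms

614.2 ms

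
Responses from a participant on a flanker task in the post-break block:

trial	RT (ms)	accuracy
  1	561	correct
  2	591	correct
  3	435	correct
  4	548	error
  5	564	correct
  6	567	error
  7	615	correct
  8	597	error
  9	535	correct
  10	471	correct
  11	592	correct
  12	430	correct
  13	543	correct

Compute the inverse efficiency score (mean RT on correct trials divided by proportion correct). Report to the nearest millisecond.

Correct trials (n=10): 561, 591, 435, 564, 615, 535, 471, 592, 430, 543
Mean correct RT = 5337/10 = 533.7000 ms
Proportion correct = 10/13
IES = 533.7000 / (10/13) = 693.810 ms

694 ms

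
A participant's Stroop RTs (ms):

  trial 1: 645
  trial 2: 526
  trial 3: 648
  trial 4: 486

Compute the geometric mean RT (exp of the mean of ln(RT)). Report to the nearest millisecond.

572 ms

ln(RT): 6.4693, 6.2653, 6.4739, 6.1862
Mean ln(RT) = 25.3947/4 = 6.34866
Geometric mean = exp(6.34866) = 571.73 ms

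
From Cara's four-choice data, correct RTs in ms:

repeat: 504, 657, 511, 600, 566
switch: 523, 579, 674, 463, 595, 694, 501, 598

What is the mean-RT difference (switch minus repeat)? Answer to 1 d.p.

10.8 ms

M(repeat) = 2838/5 = 567.600
M(switch) = 4627/8 = 578.375
Difference = 578.375 − 567.600 = 10.775 ms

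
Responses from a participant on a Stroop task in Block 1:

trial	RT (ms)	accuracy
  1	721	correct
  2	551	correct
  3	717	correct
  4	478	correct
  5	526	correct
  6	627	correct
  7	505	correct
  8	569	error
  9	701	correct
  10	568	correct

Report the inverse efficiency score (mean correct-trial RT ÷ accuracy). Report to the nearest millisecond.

Correct trials (n=9): 721, 551, 717, 478, 526, 627, 505, 701, 568
Mean correct RT = 5394/9 = 599.3333 ms
Proportion correct = 9/10
IES = 599.3333 / (9/10) = 665.926 ms

666 ms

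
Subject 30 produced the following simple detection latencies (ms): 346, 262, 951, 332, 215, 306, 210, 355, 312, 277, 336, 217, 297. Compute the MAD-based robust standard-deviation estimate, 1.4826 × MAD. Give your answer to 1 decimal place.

59.3 ms

Sorted: 210, 215, 217, 262, 277, 297, 306, 312, 332, 336, 346, 355, 951 → median = 306
|x − 306| sorted: 0, 6, 9, 26, 29, 30, 40, 44, 49, 89, 91, 96, 645 → MAD = 40
Robust SD ≈ 1.4826 × 40 = 59.304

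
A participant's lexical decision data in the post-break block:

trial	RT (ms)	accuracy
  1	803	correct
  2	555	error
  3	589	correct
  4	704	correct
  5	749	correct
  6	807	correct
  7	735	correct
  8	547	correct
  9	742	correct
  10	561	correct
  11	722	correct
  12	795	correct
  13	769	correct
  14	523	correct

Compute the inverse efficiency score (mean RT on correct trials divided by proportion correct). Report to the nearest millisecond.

749 ms

Correct trials (n=13): 803, 589, 704, 749, 807, 735, 547, 742, 561, 722, 795, 769, 523
Mean correct RT = 9046/13 = 695.8462 ms
Proportion correct = 13/14
IES = 695.8462 / (13/14) = 749.373 ms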